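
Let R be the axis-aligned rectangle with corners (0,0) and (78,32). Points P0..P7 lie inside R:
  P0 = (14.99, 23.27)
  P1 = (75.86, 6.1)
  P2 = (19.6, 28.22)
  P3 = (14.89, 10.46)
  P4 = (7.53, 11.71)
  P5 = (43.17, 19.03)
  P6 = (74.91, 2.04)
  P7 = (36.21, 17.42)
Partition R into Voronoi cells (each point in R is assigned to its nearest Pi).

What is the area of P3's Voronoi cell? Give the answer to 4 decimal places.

1. box [0,78]×[0,32]: [(0, 0) (78, 0) (78, 32) (0, 32)]
2. ⊥bis P3·P0 via (14.94,16.865): [(0, 16.9816) (0, 0) (78, 0) (78, 16.3727)]  |A|=1300.8199
3. ⊥bis P3·P1 via (45.375,8.28): [(45.9716, 16.6228) (0, 16.9816) (0, 0) (44.7829, 0)]  |A|=762.5438
4. ⊥bis P3·P2 via (17.245,19.34): [(45.6276, 11.8128) (26.9304, 16.7714) (0, 16.9816) (0, 0) (44.7829, 0)]  |A|=716.7251
5. ⊥bis P3·P4 via (11.21,11.085): [(45.6276, 11.8128) (26.9304, 16.7714) (12.1953, 16.8864) (9.3274, 0) (44.7829, 0)]  |A|=534.4242
6. ⊥bis P3·P5 via (29.03,14.745): [(28.5457, 16.343) (26.9304, 16.7714) (12.1953, 16.8864) (9.3274, 0) (33.4983, 0)]  |A|=339.4061
7. ⊥bis P3·P6 via (44.9,6.25): [(28.5457, 16.343) (26.9304, 16.7714) (12.1953, 16.8864) (9.3274, 0) (33.4983, 0)]  |A|=339.4061
8. ⊥bis P3·P7 via (25.55,13.94): [(24.6198, 16.7894) (12.1953, 16.8864) (9.3274, 0) (30.1008, 0)]  |A|=279.4287
9. canonical 4-gon: [(24.6198, 16.7894) (12.1953, 16.8864) (9.3274, 0) (30.1008, 0)]
10. shoelace: 279.4287

Area of P3's cell: 279.4287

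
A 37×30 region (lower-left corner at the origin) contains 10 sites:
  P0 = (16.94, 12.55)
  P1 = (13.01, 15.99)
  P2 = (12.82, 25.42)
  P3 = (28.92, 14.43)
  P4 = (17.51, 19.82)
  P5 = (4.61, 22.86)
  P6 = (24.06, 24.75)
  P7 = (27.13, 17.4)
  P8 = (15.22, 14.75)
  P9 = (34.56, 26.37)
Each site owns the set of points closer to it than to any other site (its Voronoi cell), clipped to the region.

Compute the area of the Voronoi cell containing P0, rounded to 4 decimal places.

Area of P0's cell: 218.8466

1. box [0,37]×[0,30]: [(0, 0) (37, 0) (37, 30) (0, 30)]
2. ⊥bis P0·P1 via (14.975,14.27): [(2.4842, 0) (37, 0) (37, 30) (28.7438, 30)]  |A|=641.5805
3. ⊥bis P0·P2 via (14.88,18.985): [(20.7458, 20.8628) (2.4842, 0) (37, 0) (37, 26.0661)]  |A|=571.8901
4. ⊥bis P0·P3 via (22.93,13.49): [(21.7239, 21.1759) (20.7458, 20.8628) (2.4842, 0) (25.047, 0)]  |A|=246.237
5. ⊥bis P0·P4 via (17.225,16.185): [(22.5729, 15.7657) (16.6881, 16.2271) (2.4842, 0) (25.047, 0)]  |A|=228.8822
6. ⊥bis P0·P5 via (10.775,17.705): [(22.5729, 15.7657) (16.6881, 16.2271) (2.4842, 0) (25.047, 0)]  |A|=228.8822
7. ⊥bis P0·P6 via (20.5,18.65): [(22.5729, 15.7657) (16.6881, 16.2271) (2.4842, 0) (25.047, 0)]  |A|=228.8822
8. ⊥bis P0·P7 via (22.035,14.975): [(23.0226, 12.9001) (21.6232, 15.8402) (16.6881, 16.2271) (2.4842, 0) (25.047, 0)]  |A|=227.5382
9. ⊥bis P0·P8 via (16.08,13.65): [(23.0226, 12.9001) (21.6232, 15.8402) (19.1313, 16.0355) (10.8602, 9.569) (2.4842, 0) (25.047, 0)]  |A|=218.8466
10. ⊥bis P0·P9 via (25.75,19.46): [(23.0226, 12.9001) (21.6232, 15.8402) (19.1313, 16.0355) (10.8602, 9.569) (2.4842, 0) (25.047, 0)]  |A|=218.8466
11. canonical 6-gon: [(23.0226, 12.9001) (21.6232, 15.8402) (19.1313, 16.0355) (10.8602, 9.569) (2.4842, 0) (25.047, 0)]
12. shoelace: 218.8466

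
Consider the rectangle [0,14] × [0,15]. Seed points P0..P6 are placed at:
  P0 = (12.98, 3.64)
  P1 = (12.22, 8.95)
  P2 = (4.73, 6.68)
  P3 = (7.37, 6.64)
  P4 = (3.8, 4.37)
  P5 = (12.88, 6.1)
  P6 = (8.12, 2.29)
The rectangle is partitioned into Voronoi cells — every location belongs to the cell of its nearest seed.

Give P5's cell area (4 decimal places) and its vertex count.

Area of P5's cell: 10.0935 (5 vertices)

1. box [0,14]×[0,15]: [(0, 0) (14, 0) (14, 15) (0, 15)]
2. ⊥bis P5·P0 via (12.93,4.87): [(0, 4.3444) (14, 4.9135) (14, 15) (0, 15)]  |A|=145.1948
3. ⊥bis P5·P1 via (12.55,7.525): [(0, 4.6187) (0, 4.3444) (14, 4.9135) (14, 7.8608)]  |A|=22.5511
4. ⊥bis P5·P2 via (8.805,6.39): [(8.8244, 6.6622) (8.6845, 4.6974) (14, 4.9135) (14, 7.8608)]  |A|=12.8338
5. ⊥bis P5·P3 via (10.125,6.37): [(10.1845, 6.9772) (9.9662, 4.7495) (14, 4.9135) (14, 7.8608)]  |A|=10.0978
6. ⊥bis P5·P4 via (8.34,5.235): [(10.1845, 6.9772) (9.9662, 4.7495) (14, 4.9135) (14, 7.8608)]  |A|=10.0978
7. ⊥bis P5·P6 via (10.5,4.195): [(10.1845, 6.9772) (9.976, 4.8497) (10.0533, 4.7531) (14, 4.9135) (14, 7.8608)]  |A|=10.0935
8. canonical 5-gon: [(10.1845, 6.9772) (9.976, 4.8497) (10.0533, 4.7531) (14, 4.9135) (14, 7.8608)]
9. shoelace: 10.0935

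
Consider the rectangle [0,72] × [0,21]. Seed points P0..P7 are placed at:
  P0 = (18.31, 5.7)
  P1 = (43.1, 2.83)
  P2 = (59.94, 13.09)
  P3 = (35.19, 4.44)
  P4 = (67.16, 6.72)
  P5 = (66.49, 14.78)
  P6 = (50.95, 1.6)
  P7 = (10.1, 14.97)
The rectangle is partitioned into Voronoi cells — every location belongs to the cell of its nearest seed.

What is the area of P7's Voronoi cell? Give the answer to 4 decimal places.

Area of P7's cell: 302.2174

1. box [0,72]×[0,21]: [(0, 0) (72, 0) (72, 21) (0, 21)]
2. ⊥bis P7·P0 via (14.205,10.335): [(0, 0) (2.5356, 0) (26.247, 21) (0, 21)]  |A|=302.2174
3. ⊥bis P7·P1 via (26.6,8.9): [(0, 0) (2.5356, 0) (26.247, 21) (0, 21)]  |A|=302.2174
4. ⊥bis P7·P2 via (35.02,14.03): [(0, 0) (2.5356, 0) (26.247, 21) (0, 21)]  |A|=302.2174
5. ⊥bis P7·P3 via (22.645,9.705): [(0, 0) (2.5356, 0) (26.247, 21) (0, 21)]  |A|=302.2174
6. ⊥bis P7·P4 via (38.63,10.845): [(0, 0) (2.5356, 0) (26.247, 21) (0, 21)]  |A|=302.2174
7. ⊥bis P7·P5 via (38.295,14.875): [(0, 0) (2.5356, 0) (26.247, 21) (0, 21)]  |A|=302.2174
8. ⊥bis P7·P6 via (30.525,8.285): [(0, 0) (2.5356, 0) (26.247, 21) (0, 21)]  |A|=302.2174
9. canonical 4-gon: [(0, 0) (2.5356, 0) (26.247, 21) (0, 21)]
10. shoelace: 302.2174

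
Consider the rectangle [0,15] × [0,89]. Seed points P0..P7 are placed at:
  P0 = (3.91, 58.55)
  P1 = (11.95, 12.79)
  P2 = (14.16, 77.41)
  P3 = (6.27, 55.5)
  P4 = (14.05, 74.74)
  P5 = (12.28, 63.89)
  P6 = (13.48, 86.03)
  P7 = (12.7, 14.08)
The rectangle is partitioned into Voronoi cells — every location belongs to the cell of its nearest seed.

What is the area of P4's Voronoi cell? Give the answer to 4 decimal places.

1. box [0,15]×[0,89]: [(0, 0) (15, 0) (15, 89) (0, 89)]
2. ⊥bis P4·P0 via (8.98,66.645): [(0, 72.2693) (15, 62.8746) (15, 89) (0, 89)]  |A|=321.4209
3. ⊥bis P4·P1 via (13,43.765): [(0, 72.2693) (15, 62.8746) (15, 89) (0, 89)]  |A|=321.4209
4. ⊥bis P4·P2 via (14.105,76.075): [(0, 76.6561) (0, 72.2693) (15, 62.8746) (15, 76.0381)]  |A|=131.6276
5. ⊥bis P4·P3 via (10.16,65.12): [(0, 76.6561) (0, 72.2693) (13.7012, 63.6881) (15, 63.1629) (15, 76.0381)]  |A|=131.4404
6. ⊥bis P4·P5 via (13.165,69.315): [(0, 76.6561) (0, 72.2693) (1.7415, 71.1786) (15, 69.0156) (15, 76.0381)]  |A|=90.9171
7. ⊥bis P4·P6 via (13.765,80.385): [(0, 76.6561) (0, 72.2693) (1.7415, 71.1786) (15, 69.0156) (15, 76.0381)]  |A|=90.9171
8. ⊥bis P4·P7 via (13.375,44.41): [(0, 76.6561) (0, 72.2693) (1.7415, 71.1786) (15, 69.0156) (15, 76.0381)]  |A|=90.9171
9. canonical 5-gon: [(0, 76.6561) (0, 72.2693) (1.7415, 71.1786) (15, 69.0156) (15, 76.0381)]
10. shoelace: 90.9171

Area of P4's cell: 90.9171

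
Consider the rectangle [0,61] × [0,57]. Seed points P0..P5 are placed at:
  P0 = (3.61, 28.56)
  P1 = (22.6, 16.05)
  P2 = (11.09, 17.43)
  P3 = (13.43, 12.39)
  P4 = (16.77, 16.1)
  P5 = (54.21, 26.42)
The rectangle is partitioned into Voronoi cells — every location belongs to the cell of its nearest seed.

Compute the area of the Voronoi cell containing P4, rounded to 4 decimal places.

1. box [0,61]×[0,57]: [(0, 0) (61, 0) (61, 57) (0, 57)]
2. ⊥bis P4·P0 via (10.19,22.33): [(0, 11.5675) (0, 0) (61, 0) (61, 57) (43.0159, 57)]  |A|=2499.8418
3. ⊥bis P4·P1 via (19.685,16.075): [(19.8259, 32.5073) (0, 11.5675) (0, 0) (19.5471, 0)]  |A|=432.3805
4. ⊥bis P4·P2 via (13.93,16.765): [(19.8259, 32.5073) (16.8901, 29.4065) (10.0044, 0) (19.5471, 0)]  |A|=187.5955
5. ⊥bis P4·P3 via (15.1,14.245): [(19.6343, 10.1629) (19.8259, 32.5073) (16.8901, 29.4065) (13.6464, 15.5537)]  |A|=82.7208
6. ⊥bis P4·P5 via (35.49,21.26): [(19.6343, 10.1629) (19.8259, 32.5073) (16.8901, 29.4065) (13.6464, 15.5537)]  |A|=82.7208
7. canonical 4-gon: [(19.6343, 10.1629) (19.8259, 32.5073) (16.8901, 29.4065) (13.6464, 15.5537)]
8. shoelace: 82.7208

Area of P4's cell: 82.7208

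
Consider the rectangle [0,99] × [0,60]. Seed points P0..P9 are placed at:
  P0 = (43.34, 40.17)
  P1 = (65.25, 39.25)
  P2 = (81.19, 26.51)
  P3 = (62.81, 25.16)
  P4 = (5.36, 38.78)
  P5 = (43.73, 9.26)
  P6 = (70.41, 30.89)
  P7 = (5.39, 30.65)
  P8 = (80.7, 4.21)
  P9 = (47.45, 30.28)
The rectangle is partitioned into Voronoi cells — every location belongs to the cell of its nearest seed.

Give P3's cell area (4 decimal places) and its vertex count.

1. box [0,99]×[0,60]: [(0, 0) (99, 0) (99, 60) (0, 60)]
2. ⊥bis P3·P0 via (53.075,32.665): [(27.8926, 0) (99, 0) (99, 60) (74.1484, 60)]  |A|=2878.7716
3. ⊥bis P3·P1 via (64.03,32.205): [(54.0524, 33.9328) (27.8926, 0) (99, 0) (99, 26.1492)]  |A|=1794.1091
4. ⊥bis P3·P2 via (72,25.835): [(71.6288, 30.8891) (54.0524, 33.9328) (27.8926, 0) (73.8976, 0)]  |A|=1048.5461
5. ⊥bis P3·P4 via (34.085,31.97): [(71.6288, 30.8891) (54.0524, 33.9328) (27.8926, 0) (73.8976, 0)]  |A|=1048.5461
6. ⊥bis P3·P5 via (53.27,17.21): [(71.6288, 30.8891) (54.0524, 33.9328) (46.9796, 24.7585) (67.6117, 0) (73.8976, 0)]  |A|=556.8544
7. ⊥bis P3·P6 via (66.61,28.025): [(72.4036, 20.3407) (63.3727, 32.3188) (54.0524, 33.9328) (46.9796, 24.7585) (67.6117, 0) (73.8976, 0)]  |A|=513.864
8. ⊥bis P3·P7 via (34.1,27.905): [(72.4036, 20.3407) (63.3727, 32.3188) (54.0524, 33.9328) (46.9796, 24.7585) (67.6117, 0) (73.8976, 0)]  |A|=513.864
9. ⊥bis P3·P8 via (71.755,14.685): [(72.7562, 15.5399) (72.4036, 20.3407) (63.3727, 32.3188) (54.0524, 33.9328) (46.9796, 24.7585) (62.1846, 6.5125)]  |A|=406.1029
10. ⊥bis P3·P9 via (55.13,27.72): [(72.7562, 15.5399) (72.4036, 20.3407) (63.3727, 32.3188) (57.0291, 33.4174) (52.0962, 18.6186) (62.1846, 6.5125)]  |A|=337.6219
11. canonical 6-gon: [(72.7562, 15.5399) (72.4036, 20.3407) (63.3727, 32.3188) (57.0291, 33.4174) (52.0962, 18.6186) (62.1846, 6.5125)]
12. shoelace: 337.6219

Area of P3's cell: 337.6219 (6 vertices)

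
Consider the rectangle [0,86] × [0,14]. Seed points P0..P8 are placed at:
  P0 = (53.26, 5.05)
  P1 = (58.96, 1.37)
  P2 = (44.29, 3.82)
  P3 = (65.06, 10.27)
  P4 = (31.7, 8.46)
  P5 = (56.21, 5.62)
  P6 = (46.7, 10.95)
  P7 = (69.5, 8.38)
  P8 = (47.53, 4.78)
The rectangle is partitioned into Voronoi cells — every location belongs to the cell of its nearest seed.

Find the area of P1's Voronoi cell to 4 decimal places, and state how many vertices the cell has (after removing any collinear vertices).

Area of P1's cell: 48.1520 (5 vertices)

1. box [0,86]×[0,14]: [(0, 0) (86, 0) (86, 14) (0, 14)]
2. ⊥bis P1·P0 via (56.11,3.21): [(54.0376, 0) (86, 0) (86, 14) (63.0762, 14)]  |A|=384.2037
3. ⊥bis P1·P2 via (51.625,2.595): [(54.0376, 0) (86, 0) (86, 14) (63.0762, 14)]  |A|=384.2037
4. ⊥bis P1·P3 via (62.01,5.82): [(59.088, 7.8227) (54.0376, 0) (70.5015, 0)]  |A|=64.3961
5. ⊥bis P1·P4 via (45.33,4.915): [(59.088, 7.8227) (54.0376, 0) (70.5015, 0)]  |A|=64.3961
6. ⊥bis P1·P5 via (57.585,3.495): [(61.6061, 6.0969) (55.3677, 2.0603) (54.0376, 0) (70.5015, 0)]  |A|=53.9308
7. ⊥bis P1·P6 via (52.83,6.16): [(61.6061, 6.0969) (55.3677, 2.0603) (54.0376, 0) (70.5015, 0)]  |A|=53.9308
8. ⊥bis P1·P7 via (64.23,4.875): [(64.9347, 3.8154) (61.6061, 6.0969) (55.3677, 2.0603) (54.0376, 0) (67.4723, 0)]  |A|=48.152
9. ⊥bis P1·P8 via (53.245,3.075): [(64.9347, 3.8154) (61.6061, 6.0969) (55.3677, 2.0603) (54.0376, 0) (67.4723, 0)]  |A|=48.152
10. canonical 5-gon: [(64.9347, 3.8154) (61.6061, 6.0969) (55.3677, 2.0603) (54.0376, 0) (67.4723, 0)]
11. shoelace: 48.152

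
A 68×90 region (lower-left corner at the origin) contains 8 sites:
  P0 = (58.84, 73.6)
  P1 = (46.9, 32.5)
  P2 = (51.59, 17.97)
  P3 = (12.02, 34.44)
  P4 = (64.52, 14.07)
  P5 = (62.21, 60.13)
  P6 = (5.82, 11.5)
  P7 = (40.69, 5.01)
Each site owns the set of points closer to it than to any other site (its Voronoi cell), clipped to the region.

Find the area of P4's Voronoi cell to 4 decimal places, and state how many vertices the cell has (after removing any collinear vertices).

Area of P4's cell: 314.0539 (5 vertices)

1. box [0,68]×[0,90]: [(0, 0) (68, 0) (68, 90) (0, 90)]
2. ⊥bis P4·P0 via (61.68,43.835): [(0, 37.9499) (0, 0) (68, 0) (68, 44.438)]  |A|=2801.1878
3. ⊥bis P4·P1 via (55.71,23.285): [(31.3546, 0) (68, 0) (68, 35.0349)]  |A|=641.9335
4. ⊥bis P4·P2 via (58.055,16.02): [(62.0845, 29.3793) (53.223, 0) (68, 0) (68, 35.0349)]  |A|=320.6939
5. ⊥bis P4·P3 via (38.27,24.255): [(62.0845, 29.3793) (53.223, 0) (68, 0) (68, 35.0349)]  |A|=320.6939
6. ⊥bis P4·P5 via (63.365,37.1): [(62.0845, 29.3793) (53.223, 0) (68, 0) (68, 35.0349)]  |A|=320.6939
7. ⊥bis P4·P6 via (35.17,12.785): [(62.0845, 29.3793) (53.223, 0) (68, 0) (68, 35.0349)]  |A|=320.6939
8. ⊥bis P4·P7 via (52.605,9.54): [(62.0845, 29.3793) (54.5541, 4.4133) (56.232, 0) (68, 0) (68, 35.0349)]  |A|=314.0539
9. canonical 5-gon: [(62.0845, 29.3793) (54.5541, 4.4133) (56.232, 0) (68, 0) (68, 35.0349)]
10. shoelace: 314.0539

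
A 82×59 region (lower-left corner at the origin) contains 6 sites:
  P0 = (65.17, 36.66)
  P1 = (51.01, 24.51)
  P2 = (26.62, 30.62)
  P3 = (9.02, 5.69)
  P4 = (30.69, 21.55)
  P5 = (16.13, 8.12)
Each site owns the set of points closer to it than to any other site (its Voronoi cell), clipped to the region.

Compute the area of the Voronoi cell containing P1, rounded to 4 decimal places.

Area of P1's cell: 1045.6027

1. box [0,82]×[0,59]: [(0, 0) (82, 0) (82, 59) (0, 59)]
2. ⊥bis P1·P0 via (58.09,30.585): [(0, 0) (82, 0) (82, 2.7195) (33.7085, 59) (0, 59)]  |A|=3479.0651
3. ⊥bis P1·P2 via (38.815,27.565): [(31.9096, 0) (82, 0) (82, 2.7195) (43.7563, 47.2899)]  |A|=1236.3869
4. ⊥bis P1·P3 via (30.015,15.1): [(33.6568, 6.9746) (36.7828, 0) (82, 0) (82, 2.7195) (43.7563, 47.2899)]  |A|=1219.3926
5. ⊥bis P1·P4 via (40.85,23.03): [(39.6841, 31.0341) (44.2048, 0) (82, 0) (82, 2.7195) (43.7563, 47.2899)]  |A|=1045.6027
6. ⊥bis P1·P5 via (33.57,16.315): [(39.6841, 31.0341) (44.2048, 0) (82, 0) (82, 2.7195) (43.7563, 47.2899)]  |A|=1045.6027
7. canonical 5-gon: [(39.6841, 31.0341) (44.2048, 0) (82, 0) (82, 2.7195) (43.7563, 47.2899)]
8. shoelace: 1045.6027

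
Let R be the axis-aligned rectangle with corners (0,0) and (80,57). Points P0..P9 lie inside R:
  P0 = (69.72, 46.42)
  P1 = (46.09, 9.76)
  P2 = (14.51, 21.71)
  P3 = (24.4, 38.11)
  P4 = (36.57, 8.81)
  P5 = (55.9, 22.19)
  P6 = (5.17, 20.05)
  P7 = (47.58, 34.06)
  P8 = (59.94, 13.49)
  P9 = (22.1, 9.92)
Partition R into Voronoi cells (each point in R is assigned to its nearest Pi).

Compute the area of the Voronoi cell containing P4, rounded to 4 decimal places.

1. box [0,80]×[0,57]: [(0, 0) (80, 0) (80, 57) (0, 57)]
2. ⊥bis P4·P0 via (53.145,27.615): [(0, 0) (80, 0) (80, 3.9446) (19.8065, 57) (0, 57)]  |A|=2963.2064
3. ⊥bis P4·P1 via (41.33,9.285): [(0, 0) (42.2565, 0) (38.185, 40.8009) (19.8065, 57) (0, 57)]  |A|=2110.7504
4. ⊥bis P4·P2 via (25.54,15.26): [(16.6164, 0) (42.2565, 0) (38.5189, 37.455)]  |A|=480.1749
5. ⊥bis P4·P3 via (30.485,23.46): [(30.287, 23.3778) (16.6164, 0) (42.2565, 0) (39.5402, 27.2211)]  |A|=430.8649
6. ⊥bis P4·P5 via (46.235,15.5): [(38.4385, 26.7636) (30.287, 23.3778) (16.6164, 0) (42.2565, 0) (39.7791, 24.8268)]  |A|=429.4914
7. ⊥bis P4·P6 via (20.87,14.43): [(38.4385, 26.7636) (30.287, 23.3778) (16.6164, 0) (42.2565, 0) (39.7791, 24.8268)]  |A|=429.4914
8. ⊥bis P4·P7 via (42.075,21.435): [(34.0423, 24.9376) (30.287, 23.3778) (16.6164, 0) (42.2565, 0) (40.0285, 22.3274)]  |A|=416.8547
9. ⊥bis P4·P8 via (48.255,11.15): [(34.0423, 24.9376) (30.287, 23.3778) (16.6164, 0) (42.2565, 0) (40.0285, 22.3274)]  |A|=416.8547
10. ⊥bis P4·P9 via (29.335,9.365): [(34.0423, 24.9376) (30.414, 23.4305) (28.6166, 0) (42.2565, 0) (40.0285, 22.3274)]  |A|=275.1461
11. canonical 5-gon: [(34.0423, 24.9376) (30.414, 23.4305) (28.6166, 0) (42.2565, 0) (40.0285, 22.3274)]
12. shoelace: 275.1461

Area of P4's cell: 275.1461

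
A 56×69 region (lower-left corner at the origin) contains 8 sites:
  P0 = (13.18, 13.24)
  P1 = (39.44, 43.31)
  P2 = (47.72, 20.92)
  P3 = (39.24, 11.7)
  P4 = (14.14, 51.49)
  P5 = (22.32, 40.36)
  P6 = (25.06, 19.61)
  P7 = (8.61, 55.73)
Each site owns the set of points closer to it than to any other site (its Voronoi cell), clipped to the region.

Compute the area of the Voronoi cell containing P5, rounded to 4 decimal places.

Area of P5's cell: 421.4582

1. box [0,56]×[0,69]: [(0, 0) (56, 0) (56, 69) (0, 69)]
2. ⊥bis P5·P0 via (17.75,26.8): [(0, 32.7821) (56, 13.909) (56, 69) (0, 69)]  |A|=2556.6499
3. ⊥bis P5·P1 via (30.88,41.835): [(0, 32.7821) (34.44, 21.1751) (26.1991, 69) (0, 69)]  |A|=1250.1559
4. ⊥bis P5·P2 via (35.02,30.64): [(0, 32.7821) (29.1425, 22.9605) (33.2153, 28.2821) (26.1991, 69) (0, 69)]  |A|=1232.4246
5. ⊥bis P5·P3 via (30.78,26.03): [(0, 32.7821) (26.8751, 23.7247) (32.0784, 26.7965) (33.2153, 28.2821) (26.1991, 69) (0, 69)]  |A|=1226.954
6. ⊥bis P5·P4 via (18.23,45.925): [(0.2381, 32.7019) (26.8751, 23.7247) (32.0784, 26.7965) (33.2153, 28.2821) (28.8325, 53.7173)]  |A|=500.9817
7. ⊥bis P5·P6 via (23.69,29.985): [(0.2381, 32.7019) (12.6321, 28.5248) (32.7165, 31.1769) (28.8325, 53.7173)]  |A|=421.4582
8. ⊥bis P5·P7 via (15.465,48.045): [(0.2381, 32.7019) (12.6321, 28.5248) (32.7165, 31.1769) (28.8325, 53.7173)]  |A|=421.4582
9. canonical 4-gon: [(0.2381, 32.7019) (12.6321, 28.5248) (32.7165, 31.1769) (28.8325, 53.7173)]
10. shoelace: 421.4582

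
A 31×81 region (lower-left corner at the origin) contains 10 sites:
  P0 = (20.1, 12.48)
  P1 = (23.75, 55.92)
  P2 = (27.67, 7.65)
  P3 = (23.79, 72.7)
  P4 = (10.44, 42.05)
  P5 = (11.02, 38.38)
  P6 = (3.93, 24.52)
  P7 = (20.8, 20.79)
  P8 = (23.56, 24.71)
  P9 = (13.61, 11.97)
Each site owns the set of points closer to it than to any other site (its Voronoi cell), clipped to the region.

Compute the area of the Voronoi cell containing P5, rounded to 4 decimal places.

1. box [0,31]×[0,81]: [(0, 0) (31, 0) (31, 81) (0, 81)]
2. ⊥bis P5·P0 via (15.56,25.43): [(0, 19.975) (31, 30.8429) (31, 81) (0, 81)]  |A|=1723.3221
3. ⊥bis P5·P1 via (17.385,47.15): [(0, 59.7675) (0, 19.975) (31, 30.8429) (31, 37.2686)]  |A|=716.3824
4. ⊥bis P5·P2 via (19.345,23.015): [(0, 59.7675) (0, 19.975) (31, 30.8429) (31, 37.2686)]  |A|=716.3824
5. ⊥bis P5·P3 via (17.405,55.54): [(0, 59.7675) (0, 19.975) (31, 30.8429) (31, 37.2686)]  |A|=716.3824
6. ⊥bis P5·P4 via (10.73,40.215): [(24.0417, 42.3188) (0, 38.5193) (0, 19.975) (31, 30.8429) (31, 37.2686)]  |A|=460.9602
7. ⊥bis P5·P6 via (7.475,31.45): [(24.0417, 42.3188) (0, 38.5193) (0, 35.2738) (17.7455, 26.1962) (31, 30.8429) (31, 37.2686)]  |A|=325.2178
8. ⊥bis P5·P7 via (15.91,29.585): [(30.4489, 37.6686) (24.0417, 42.3188) (0, 38.5193) (0, 35.2738) (13.6151, 28.3091)]  |A|=239.8185
9. ⊥bis P5·P8 via (17.29,31.545): [(13.9892, 28.517) (26.8292, 40.2957) (24.0417, 42.3188) (0, 38.5193) (0, 35.2738) (13.6151, 28.3091)]  |A|=201.635
10. ⊥bis P5·P9 via (12.315,25.175): [(13.9892, 28.517) (26.8292, 40.2957) (24.0417, 42.3188) (0, 38.5193) (0, 35.2738) (13.6151, 28.3091)]  |A|=201.635
11. canonical 6-gon: [(13.9892, 28.517) (26.8292, 40.2957) (24.0417, 42.3188) (0, 38.5193) (0, 35.2738) (13.6151, 28.3091)]
12. shoelace: 201.635

Area of P5's cell: 201.6350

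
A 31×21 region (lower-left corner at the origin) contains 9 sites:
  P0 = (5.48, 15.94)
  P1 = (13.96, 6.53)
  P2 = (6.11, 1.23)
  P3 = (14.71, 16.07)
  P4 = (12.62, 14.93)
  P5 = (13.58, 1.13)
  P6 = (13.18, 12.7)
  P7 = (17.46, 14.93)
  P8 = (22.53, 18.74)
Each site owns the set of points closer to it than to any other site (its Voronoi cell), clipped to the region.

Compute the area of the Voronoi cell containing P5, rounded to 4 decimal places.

Area of P5's cell: 71.0722

1. box [0,31]×[0,21]: [(0, 0) (31, 0) (31, 21) (0, 21)]
2. ⊥bis P5·P0 via (9.53,8.535): [(0, 3.3228) (0, 0) (31, 0) (31, 20.2775)]  |A|=365.8049
3. ⊥bis P5·P1 via (13.77,3.83): [(2.3914, 4.6307) (0, 3.3228) (0, 0) (31, 0) (31, 2.6175)]  |A|=113.1909
4. ⊥bis P5·P2 via (9.845,1.18): [(9.8841, 4.1034) (9.8292, 0) (31, 0) (31, 2.6175)]  |A|=71.0722
5. ⊥bis P5·P3 via (14.145,8.6): [(9.8841, 4.1034) (9.8292, 0) (31, 0) (31, 2.6175)]  |A|=71.0722
6. ⊥bis P5·P4 via (13.1,8.03): [(9.8841, 4.1034) (9.8292, 0) (31, 0) (31, 2.6175)]  |A|=71.0722
7. ⊥bis P5·P6 via (13.38,6.915): [(9.8841, 4.1034) (9.8292, 0) (31, 0) (31, 2.6175)]  |A|=71.0722
8. ⊥bis P5·P7 via (15.52,8.03): [(9.8841, 4.1034) (9.8292, 0) (31, 0) (31, 2.6175)]  |A|=71.0722
9. ⊥bis P5·P8 via (18.055,9.935): [(9.8841, 4.1034) (9.8292, 0) (31, 0) (31, 2.6175)]  |A|=71.0722
10. canonical 4-gon: [(9.8841, 4.1034) (9.8292, 0) (31, 0) (31, 2.6175)]
11. shoelace: 71.0722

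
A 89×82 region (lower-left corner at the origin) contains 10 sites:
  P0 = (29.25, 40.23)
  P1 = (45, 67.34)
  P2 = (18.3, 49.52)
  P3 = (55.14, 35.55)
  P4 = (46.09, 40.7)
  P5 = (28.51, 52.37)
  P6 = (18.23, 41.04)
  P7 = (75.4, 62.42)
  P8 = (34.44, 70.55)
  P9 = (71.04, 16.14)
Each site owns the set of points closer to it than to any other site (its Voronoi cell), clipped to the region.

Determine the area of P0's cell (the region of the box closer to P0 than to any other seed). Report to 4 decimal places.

1. box [0,89]×[0,82]: [(0, 0) (89, 0) (89, 82) (0, 82)]
2. ⊥bis P0·P1 via (37.125,53.785): [(0, 75.3534) (0, 0) (89, 0) (89, 23.6474)]  |A|=4405.5332
3. ⊥bis P0·P2 via (23.775,44.875): [(33.2461, 56.0385) (0, 16.8517) (0, 0) (89, 0) (89, 23.6474)]  |A|=3433.0564
4. ⊥bis P0·P3 via (42.195,37.89): [(44.3133, 49.6088) (33.2461, 56.0385) (0, 16.8517) (0, 0) (35.3458, 0)]  |A|=1573.8356
5. ⊥bis P0·P4 via (37.67,40.465): [(38.3375, 16.5499) (37.3011, 53.6827) (33.2461, 56.0385) (0, 16.8517) (0, 0) (35.3458, 0)]  |A|=1445.7544
6. ⊥bis P0·P5 via (28.88,46.3): [(38.3375, 16.5499) (37.4925, 46.825) (24.7715, 46.0496) (0, 16.8517) (0, 0) (35.3458, 0)]  |A|=1371.8271
7. ⊥bis P0·P6 via (23.74,40.635): [(38.3375, 16.5499) (37.4925, 46.825) (24.7715, 46.0496) (24.0779, 45.232) (20.7532, 0) (35.3458, 0)]  |A|=699.5952
8. ⊥bis P0·P7 via (52.325,51.325): [(38.3375, 16.5499) (37.4925, 46.825) (24.7715, 46.0496) (24.0779, 45.232) (20.7532, 0) (35.3458, 0)]  |A|=699.5952
9. ⊥bis P0·P8 via (31.845,55.39): [(38.3375, 16.5499) (37.4925, 46.825) (24.7715, 46.0496) (24.0779, 45.232) (20.7532, 0) (35.3458, 0)]  |A|=699.5952
10. ⊥bis P0·P9 via (50.145,28.185): [(36.0074, 3.6599) (38.3375, 16.5499) (37.4925, 46.825) (24.7715, 46.0496) (24.0779, 45.232) (20.7532, 0) (33.8977, 0)]  |A|=696.9451
11. canonical 7-gon: [(36.0074, 3.6599) (38.3375, 16.5499) (37.4925, 46.825) (24.7715, 46.0496) (24.0779, 45.232) (20.7532, 0) (33.8977, 0)]
12. shoelace: 696.9451

Area of P0's cell: 696.9451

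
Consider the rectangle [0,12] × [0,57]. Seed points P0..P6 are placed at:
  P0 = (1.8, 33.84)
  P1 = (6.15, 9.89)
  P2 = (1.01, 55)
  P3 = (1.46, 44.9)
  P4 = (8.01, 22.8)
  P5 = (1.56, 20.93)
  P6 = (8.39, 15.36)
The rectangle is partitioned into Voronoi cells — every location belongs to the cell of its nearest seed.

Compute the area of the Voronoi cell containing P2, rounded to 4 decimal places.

1. box [0,12]×[0,57]: [(0, 0) (12, 0) (12, 57) (0, 57)]
2. ⊥bis P2·P0 via (1.405,44.42): [(0, 44.3675) (12, 44.8156) (12, 57) (0, 57)]  |A|=148.9014
3. ⊥bis P2·P1 via (3.58,32.445): [(0, 44.3675) (12, 44.8156) (12, 57) (0, 57)]  |A|=148.9014
4. ⊥bis P2·P3 via (1.235,49.95): [(0, 49.895) (12, 50.4296) (12, 57) (0, 57)]  |A|=82.0524
5. ⊥bis P2·P4 via (4.51,38.9): [(0, 49.895) (12, 50.4296) (12, 57) (0, 57)]  |A|=82.0524
6. ⊥bis P2·P5 via (1.285,37.965): [(0, 49.895) (12, 50.4296) (12, 57) (0, 57)]  |A|=82.0524
7. ⊥bis P2·P6 via (4.7,35.18): [(0, 49.895) (12, 50.4296) (12, 57) (0, 57)]  |A|=82.0524
8. canonical 4-gon: [(0, 49.895) (12, 50.4296) (12, 57) (0, 57)]
9. shoelace: 82.0524

Area of P2's cell: 82.0524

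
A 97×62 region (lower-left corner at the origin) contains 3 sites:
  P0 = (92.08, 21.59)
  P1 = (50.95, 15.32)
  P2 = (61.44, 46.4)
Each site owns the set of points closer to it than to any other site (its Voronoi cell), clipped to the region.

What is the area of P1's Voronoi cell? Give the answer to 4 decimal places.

1. box [0,97]×[0,62]: [(0, 0) (97, 0) (97, 62) (0, 62)]
2. ⊥bis P1·P0 via (71.515,18.455): [(0, 0) (74.3283, 0) (64.8768, 62) (0, 62)]  |A|=4315.361
3. ⊥bis P1·P2 via (56.195,30.86): [(0, 49.8267) (0, 0) (74.3283, 0) (70.3524, 26.0817)]  |A|=2722.017
4. canonical 4-gon: [(0, 49.8267) (0, 0) (74.3283, 0) (70.3524, 26.0817)]
5. shoelace: 2722.017

Area of P1's cell: 2722.0170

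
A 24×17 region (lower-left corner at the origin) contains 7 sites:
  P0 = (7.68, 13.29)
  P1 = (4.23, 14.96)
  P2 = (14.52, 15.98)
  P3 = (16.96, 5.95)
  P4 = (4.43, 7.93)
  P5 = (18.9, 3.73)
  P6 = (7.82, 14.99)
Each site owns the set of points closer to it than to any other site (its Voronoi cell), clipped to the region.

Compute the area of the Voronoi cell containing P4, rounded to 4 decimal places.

Area of P4's cell: 107.4102

1. box [0,24]×[0,17]: [(0, 0) (24, 0) (24, 17) (0, 17)]
2. ⊥bis P4·P0 via (6.055,10.61): [(0, 14.2814) (0, 0) (23.5533, 0)]  |A|=168.1874
3. ⊥bis P4·P1 via (4.33,11.445): [(4.6623, 11.4545) (0, 11.3218) (0, 0) (23.5533, 0)]  |A|=161.2882
4. ⊥bis P4·P2 via (9.475,11.955): [(14.7583, 5.3328) (4.6623, 11.4545) (0, 11.3218) (0, 0) (19.0129, 0)]  |A|=149.1816
5. ⊥bis P4·P3 via (10.695,6.94): [(10.8185, 7.7217) (4.6623, 11.4545) (0, 11.3218) (0, 0) (9.5983, 0)]  |A|=107.4102
6. ⊥bis P4·P5 via (11.665,5.83): [(10.8185, 7.7217) (4.6623, 11.4545) (0, 11.3218) (0, 0) (9.5983, 0)]  |A|=107.4102
7. ⊥bis P4·P6 via (6.125,11.46): [(10.8185, 7.7217) (4.6623, 11.4545) (0, 11.3218) (0, 0) (9.5983, 0)]  |A|=107.4102
8. canonical 5-gon: [(10.8185, 7.7217) (4.6623, 11.4545) (0, 11.3218) (0, 0) (9.5983, 0)]
9. shoelace: 107.4102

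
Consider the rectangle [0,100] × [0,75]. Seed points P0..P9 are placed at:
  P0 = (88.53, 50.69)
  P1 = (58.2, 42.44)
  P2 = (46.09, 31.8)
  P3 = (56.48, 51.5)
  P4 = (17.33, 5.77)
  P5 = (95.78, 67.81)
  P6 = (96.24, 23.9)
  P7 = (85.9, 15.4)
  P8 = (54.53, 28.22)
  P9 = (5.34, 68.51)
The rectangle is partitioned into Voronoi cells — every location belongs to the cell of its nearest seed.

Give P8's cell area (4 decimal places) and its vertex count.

1. box [0,100]×[0,75]: [(0, 0) (100, 0) (100, 75) (0, 75)]
2. ⊥bis P8·P0 via (71.53,39.455): [(0, 0) (97.6051, 0) (48.0389, 75) (0, 75)]  |A|=5461.6519
3. ⊥bis P8·P1 via (56.365,35.33): [(0, 49.8771) (0, 0) (97.6051, 0) (77.9353, 29.763)]  |A|=3396.1022
4. ⊥bis P8·P2 via (50.31,30.01): [(52.9414, 36.2136) (37.5806, 0) (97.6051, 0) (77.9353, 29.763)]  |A|=1395.3563
5. ⊥bis P8·P3 via (55.505,39.86): [(52.9414, 36.2136) (37.5806, 0) (97.6051, 0) (77.9353, 29.763)]  |A|=1395.3563
6. ⊥bis P8·P4 via (35.93,16.995): [(52.9414, 36.2136) (41.1327, 8.3741) (46.1864, 0) (97.6051, 0) (77.9353, 29.763)]  |A|=1359.3236
7. ⊥bis P8·P5 via (75.155,48.015): [(52.9414, 36.2136) (41.1327, 8.3741) (46.1864, 0) (97.6051, 0) (77.9353, 29.763)]  |A|=1359.3236
8. ⊥bis P8·P6 via (75.385,26.06): [(75.8249, 30.3076) (52.9414, 36.2136) (41.1327, 8.3741) (46.1864, 0) (72.6859, 0)]  |A|=955.654
9. ⊥bis P8·P7 via (70.215,21.81): [(73.8916, 30.8066) (52.9414, 36.2136) (41.1327, 8.3741) (46.1864, 0) (61.3019, 0)]  |A|=750.2228
10. ⊥bis P8·P9 via (29.935,48.365): [(73.8916, 30.8066) (52.9414, 36.2136) (41.1327, 8.3741) (46.1864, 0) (61.3019, 0)]  |A|=750.2228
11. canonical 5-gon: [(73.8916, 30.8066) (52.9414, 36.2136) (41.1327, 8.3741) (46.1864, 0) (61.3019, 0)]
12. shoelace: 750.2228

Area of P8's cell: 750.2228 (5 vertices)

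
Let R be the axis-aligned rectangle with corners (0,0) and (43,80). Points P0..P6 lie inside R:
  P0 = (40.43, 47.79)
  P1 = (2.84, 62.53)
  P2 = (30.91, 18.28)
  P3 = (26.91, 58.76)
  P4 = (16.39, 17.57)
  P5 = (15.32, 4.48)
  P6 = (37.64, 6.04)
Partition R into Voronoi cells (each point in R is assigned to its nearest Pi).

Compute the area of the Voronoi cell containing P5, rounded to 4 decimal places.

1. box [0,43]×[0,80]: [(0, 0) (43, 0) (43, 80) (0, 80)]
2. ⊥bis P5·P0 via (27.875,26.135): [(0, 42.2962) (0, 0) (43, 0) (43, 17.3659)]  |A|=1282.7355
3. ⊥bis P5·P1 via (9.08,33.505): [(13.5176, 34.459) (0, 31.5529) (0, 0) (43, 0) (43, 17.3659)]  |A|=1210.1237
4. ⊥bis P5·P2 via (23.115,11.38): [(4.4176, 32.5026) (0, 31.5529) (0, 0) (33.1884, 0)]  |A|=609.0491
5. ⊥bis P5·P3 via (21.115,31.62): [(4.4176, 32.5026) (0, 31.5529) (0, 0) (33.1884, 0)]  |A|=609.0491
6. ⊥bis P5·P4 via (15.855,11.025): [(24.02, 10.3576) (0, 12.321) (0, 0) (33.1884, 0)]  |A|=319.8512
7. ⊥bis P5·P6 via (26.48,5.26): [(26.3041, 7.7773) (24.02, 10.3576) (0, 12.321) (0, 0) (26.8476, 0)]  |A|=295.1943
8. canonical 5-gon: [(26.3041, 7.7773) (24.02, 10.3576) (0, 12.321) (0, 0) (26.8476, 0)]
9. shoelace: 295.1943

Area of P5's cell: 295.1943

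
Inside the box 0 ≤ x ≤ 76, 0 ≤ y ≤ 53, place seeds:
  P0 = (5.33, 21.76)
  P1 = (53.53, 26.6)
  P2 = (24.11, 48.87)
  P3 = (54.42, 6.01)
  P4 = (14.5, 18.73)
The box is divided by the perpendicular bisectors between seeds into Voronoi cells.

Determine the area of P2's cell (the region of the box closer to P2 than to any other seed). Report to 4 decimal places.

Area of P2's cell: 762.0899

1. box [0,76]×[0,53]: [(0, 0) (76, 0) (76, 53) (0, 53)]
2. ⊥bis P2·P0 via (14.72,35.315): [(0, 45.512) (65.6992, 0) (76, 0) (76, 53) (0, 53)]  |A|=2532.9475
3. ⊥bis P2·P1 via (38.82,37.735): [(0, 45.512) (29.328, 25.1955) (50.3751, 53) (0, 53)]  |A|=810.1302
4. ⊥bis P2·P3 via (39.265,27.44): [(0, 45.512) (29.328, 25.1955) (50.3751, 53) (0, 53)]  |A|=810.1302
5. ⊥bis P2·P4 via (19.305,33.8): [(0, 45.512) (14.862, 35.2166) (32.6262, 29.5526) (50.3751, 53) (0, 53)]  |A|=762.0899
6. canonical 5-gon: [(0, 45.512) (14.862, 35.2166) (32.6262, 29.5526) (50.3751, 53) (0, 53)]
7. shoelace: 762.0899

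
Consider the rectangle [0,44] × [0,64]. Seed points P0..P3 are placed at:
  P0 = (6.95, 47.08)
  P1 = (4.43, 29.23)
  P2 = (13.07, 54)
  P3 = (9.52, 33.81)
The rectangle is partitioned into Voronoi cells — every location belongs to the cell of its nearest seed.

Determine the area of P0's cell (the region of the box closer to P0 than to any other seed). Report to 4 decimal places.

Area of P0's cell: 195.7041

1. box [0,44]×[0,64]: [(0, 0) (44, 0) (44, 64) (0, 64)]
2. ⊥bis P0·P1 via (5.69,38.155): [(0, 38.9583) (44, 32.7465) (44, 64) (0, 64)]  |A|=1238.4939
3. ⊥bis P0·P2 via (10.01,50.54): [(0, 59.3928) (0, 38.9583) (27.4947, 35.0767)]  |A|=280.9194
4. ⊥bis P0·P3 via (8.235,40.445): [(19.0551, 42.5405) (0, 59.3928) (0, 38.9583) (0.323, 38.9127)]  |A|=195.7041
5. canonical 4-gon: [(19.0551, 42.5405) (0, 59.3928) (0, 38.9583) (0.323, 38.9127)]
6. shoelace: 195.7041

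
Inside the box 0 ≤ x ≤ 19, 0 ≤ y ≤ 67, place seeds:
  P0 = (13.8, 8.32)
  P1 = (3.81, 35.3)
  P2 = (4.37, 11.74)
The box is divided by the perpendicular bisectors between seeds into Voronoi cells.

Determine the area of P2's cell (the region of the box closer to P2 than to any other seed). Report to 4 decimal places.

1. box [0,19]×[0,67]: [(0, 0) (19, 0) (19, 67) (0, 67)]
2. ⊥bis P2·P0 via (9.085,10.03): [(0, 0) (5.4474, 0) (19, 37.3687) (19, 67) (0, 67)]  |A|=1019.7782
3. ⊥bis P2·P1 via (4.09,23.52): [(0, 23.4228) (0, 0) (5.4474, 0) (14.0634, 23.7571)]  |A|=229.4093
4. canonical 4-gon: [(0, 23.4228) (0, 0) (5.4474, 0) (14.0634, 23.7571)]
5. shoelace: 229.4093

Area of P2's cell: 229.4093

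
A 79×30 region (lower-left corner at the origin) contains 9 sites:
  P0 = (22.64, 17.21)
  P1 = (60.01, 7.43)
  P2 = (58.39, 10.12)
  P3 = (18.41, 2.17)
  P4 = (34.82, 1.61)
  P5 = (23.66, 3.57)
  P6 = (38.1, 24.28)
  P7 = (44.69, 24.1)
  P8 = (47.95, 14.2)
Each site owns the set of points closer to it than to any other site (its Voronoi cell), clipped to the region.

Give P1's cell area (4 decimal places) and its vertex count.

1. box [0,79]×[0,30]: [(0, 0) (79, 0) (79, 30) (0, 30)]
2. ⊥bis P1·P0 via (41.325,12.32): [(38.1008, 0) (79, 0) (79, 30) (45.952, 30)]  |A|=1109.2087
3. ⊥bis P1·P2 via (59.2,8.775): [(44.6292, 0) (79, 0) (79, 20.6992)]  |A|=355.7238
4. ⊥bis P1·P3 via (39.21,4.8): [(44.6292, 0) (79, 0) (79, 20.6992)]  |A|=355.7238
5. ⊥bis P1·P4 via (47.415,4.52): [(47.9915, 2.0249) (48.4593, 0) (79, 0) (79, 20.6992)]  |A|=351.8459
6. ⊥bis P1·P5 via (41.835,5.5): [(47.9915, 2.0249) (48.4593, 0) (79, 0) (79, 20.6992)]  |A|=351.8459
7. ⊥bis P1·P6 via (49.055,15.855): [(47.9915, 2.0249) (48.4593, 0) (79, 0) (79, 20.6992)]  |A|=351.8459
8. ⊥bis P1·P7 via (52.35,15.765): [(47.9915, 2.0249) (48.4593, 0) (79, 0) (79, 20.6992)]  |A|=351.8459
9. ⊥bis P1·P8 via (53.98,10.815): [(49.5839, 2.9839) (48.2988, 0.6946) (48.4593, 0) (79, 0) (79, 20.6992)]  |A|=350.6394
10. canonical 5-gon: [(49.5839, 2.9839) (48.2988, 0.6946) (48.4593, 0) (79, 0) (79, 20.6992)]
11. shoelace: 350.6394

Area of P1's cell: 350.6394 (5 vertices)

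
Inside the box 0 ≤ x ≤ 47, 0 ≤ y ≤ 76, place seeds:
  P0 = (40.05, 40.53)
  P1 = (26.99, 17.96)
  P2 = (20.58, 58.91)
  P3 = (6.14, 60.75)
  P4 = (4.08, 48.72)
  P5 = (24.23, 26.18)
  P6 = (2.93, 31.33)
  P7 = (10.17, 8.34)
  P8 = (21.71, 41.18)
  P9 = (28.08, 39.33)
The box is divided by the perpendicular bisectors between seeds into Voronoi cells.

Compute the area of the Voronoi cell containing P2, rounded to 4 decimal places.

Area of P2's cell: 711.7259

1. box [0,47]×[0,76]: [(0, 0) (47, 0) (47, 76) (0, 76)]
2. ⊥bis P2·P0 via (30.315,49.72): [(0, 17.6072) (47, 67.3945) (47, 76) (0, 76)]  |A|=1574.4602
3. ⊥bis P2·P1 via (23.785,38.435): [(0, 34.7119) (18.9468, 37.6777) (47, 67.3945) (47, 76) (0, 76)]  |A|=1412.4205
4. ⊥bis P2·P3 via (13.36,59.83): [(10.3661, 36.3345) (18.9468, 37.6777) (47, 67.3945) (47, 76) (15.4204, 76)]  |A|=892.5921
5. ⊥bis P2·P4 via (12.33,53.815): [(12.5485, 53.4612) (20.9715, 39.8224) (47, 67.3945) (47, 76) (15.4204, 76)]  |A|=797.7383
6. ⊥bis P2·P5 via (22.405,42.545): [(12.5485, 53.4612) (19.4908, 42.22) (23.6754, 42.6867) (47, 67.3945) (47, 76) (15.4204, 76)]  |A|=792.3762
7. ⊥bis P2·P6 via (11.755,45.12): [(12.5485, 53.4612) (19.4908, 42.22) (23.6754, 42.6867) (47, 67.3945) (47, 76) (15.4204, 76)]  |A|=792.3762
8. ⊥bis P2·P7 via (15.375,33.625): [(12.5485, 53.4612) (19.4908, 42.22) (23.6754, 42.6867) (47, 67.3945) (47, 76) (15.4204, 76)]  |A|=792.3762
9. ⊥bis P2·P8 via (21.145,50.045): [(12.5485, 53.4612) (14.9039, 49.6472) (31.2285, 50.6877) (47, 67.3945) (47, 76) (15.4204, 76)]  |A|=714.3887
10. ⊥bis P2·P9 via (24.33,49.12): [(12.5485, 53.4612) (14.9039, 49.6472) (27.8626, 50.4731) (32.8178, 52.3712) (47, 67.3945) (47, 76) (15.4204, 76)]  |A|=711.7259
11. canonical 7-gon: [(12.5485, 53.4612) (14.9039, 49.6472) (27.8626, 50.4731) (32.8178, 52.3712) (47, 67.3945) (47, 76) (15.4204, 76)]
12. shoelace: 711.7259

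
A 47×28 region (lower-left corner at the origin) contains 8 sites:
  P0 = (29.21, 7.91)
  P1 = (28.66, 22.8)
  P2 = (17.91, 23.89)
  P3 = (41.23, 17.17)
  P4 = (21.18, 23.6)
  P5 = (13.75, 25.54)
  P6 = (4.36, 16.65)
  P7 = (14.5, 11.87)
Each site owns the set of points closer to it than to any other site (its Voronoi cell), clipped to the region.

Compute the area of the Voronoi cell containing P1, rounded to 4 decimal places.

1. box [0,47]×[0,28]: [(0, 0) (47, 0) (47, 28) (0, 28)]
2. ⊥bis P1·P0 via (28.935,15.355): [(0, 14.2862) (47, 16.0223) (47, 28) (0, 28)]  |A|=603.7505
3. ⊥bis P1·P2 via (23.285,23.345): [(22.4506, 15.1155) (47, 16.0223) (47, 28) (23.757, 28)]  |A|=296.7606
4. ⊥bis P1·P3 via (34.945,19.985): [(22.4506, 15.1155) (32.9375, 15.5028) (38.5349, 28) (23.757, 28)]  |A|=159.647
5. ⊥bis P1·P4 via (24.92,23.2): [(24.0617, 15.175) (32.9375, 15.5028) (38.5349, 28) (25.4334, 28)]  |A|=138.5567
6. ⊥bis P1·P5 via (21.205,24.17): [(24.0617, 15.175) (32.9375, 15.5028) (38.5349, 28) (25.4334, 28)]  |A|=138.5567
7. ⊥bis P1·P6 via (16.51,19.725): [(24.0617, 15.175) (32.9375, 15.5028) (38.5349, 28) (25.4334, 28)]  |A|=138.5567
8. ⊥bis P1·P7 via (21.58,17.335): [(24.0617, 15.175) (32.9375, 15.5028) (38.5349, 28) (25.4334, 28)]  |A|=138.5567
9. canonical 4-gon: [(24.0617, 15.175) (32.9375, 15.5028) (38.5349, 28) (25.4334, 28)]
10. shoelace: 138.5567

Area of P1's cell: 138.5567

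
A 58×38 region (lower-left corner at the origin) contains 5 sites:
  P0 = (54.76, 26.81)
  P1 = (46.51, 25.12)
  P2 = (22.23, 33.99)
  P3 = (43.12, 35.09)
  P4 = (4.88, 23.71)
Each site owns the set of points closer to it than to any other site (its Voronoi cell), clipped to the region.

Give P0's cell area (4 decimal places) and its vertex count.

1. box [0,58]×[0,38]: [(0, 0) (58, 0) (58, 38) (0, 38)]
2. ⊥bis P0·P1 via (50.635,25.965): [(55.9539, 0) (58, 0) (58, 38) (48.1696, 38)]  |A|=225.6528
3. ⊥bis P0·P2 via (38.495,30.4): [(55.9539, 0) (58, 0) (58, 38) (48.1696, 38)]  |A|=225.6528
4. ⊥bis P0·P3 via (48.94,30.95): [(49.4632, 31.6855) (55.9539, 0) (58, 0) (58, 38) (53.9549, 38)]  |A|=207.387
5. ⊥bis P0·P4 via (29.82,25.26): [(49.4632, 31.6855) (55.9539, 0) (58, 0) (58, 38) (53.9549, 38)]  |A|=207.387
6. canonical 5-gon: [(49.4632, 31.6855) (55.9539, 0) (58, 0) (58, 38) (53.9549, 38)]
7. shoelace: 207.387

Area of P0's cell: 207.3870 (5 vertices)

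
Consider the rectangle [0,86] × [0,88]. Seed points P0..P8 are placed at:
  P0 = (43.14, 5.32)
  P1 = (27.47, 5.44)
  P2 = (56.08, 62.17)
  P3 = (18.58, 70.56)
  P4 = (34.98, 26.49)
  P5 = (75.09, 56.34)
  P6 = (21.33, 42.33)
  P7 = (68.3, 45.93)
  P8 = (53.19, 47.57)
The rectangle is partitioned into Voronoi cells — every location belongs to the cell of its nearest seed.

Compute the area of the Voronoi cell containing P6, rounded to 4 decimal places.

Area of P6's cell: 1041.1799

1. box [0,86]×[0,88]: [(0, 0) (86, 0) (86, 88) (0, 88)]
2. ⊥bis P6·P0 via (32.235,23.825): [(0, 4.8289) (86, 55.5087) (86, 88) (0, 88)]  |A|=4973.4818
3. ⊥bis P6·P1 via (24.4,23.885): [(0, 19.8238) (35.4608, 25.726) (86, 55.5087) (86, 88) (0, 88)]  |A|=4707.6155
4. ⊥bis P6·P2 via (38.705,52.25): [(0, 19.8238) (35.4608, 25.726) (49.2194, 33.8339) (18.2941, 88) (0, 88)]  |A|=2276.4082
5. ⊥bis P6·P3 via (19.955,56.445): [(0, 54.5011) (0, 19.8238) (35.4608, 25.726) (49.2194, 33.8339) (35.4482, 57.9543)]  |A|=1407.8404
6. ⊥bis P6·P4 via (28.155,34.41): [(0, 54.5011) (0, 19.8238) (13.9166, 22.1401) (42.0528, 46.3863) (35.4482, 57.9543)]  |A|=1081.6985
7. ⊥bis P6·P5 via (48.21,49.335): [(0, 54.5011) (0, 19.8238) (13.9166, 22.1401) (42.0528, 46.3863) (35.4482, 57.9543)]  |A|=1081.6985
8. ⊥bis P6·P7 via (44.815,44.13): [(0, 54.5011) (0, 19.8238) (13.9166, 22.1401) (42.0528, 46.3863) (35.4482, 57.9543)]  |A|=1081.6985
9. ⊥bis P6·P8 via (37.26,44.95): [(35.1264, 57.9229) (0, 54.5011) (0, 19.8238) (13.9166, 22.1401) (37.6481, 42.5906)]  |A|=1041.1799
10. canonical 5-gon: [(35.1264, 57.9229) (0, 54.5011) (0, 19.8238) (13.9166, 22.1401) (37.6481, 42.5906)]
11. shoelace: 1041.1799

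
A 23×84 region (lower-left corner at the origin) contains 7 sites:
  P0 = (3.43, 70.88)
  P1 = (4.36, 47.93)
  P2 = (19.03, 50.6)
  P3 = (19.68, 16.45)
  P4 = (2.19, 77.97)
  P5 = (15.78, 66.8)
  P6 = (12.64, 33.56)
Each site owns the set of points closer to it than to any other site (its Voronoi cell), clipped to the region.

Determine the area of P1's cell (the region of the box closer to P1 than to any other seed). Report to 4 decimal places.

1. box [0,23]×[0,84]: [(0, 0) (23, 0) (23, 84) (0, 84)]
2. ⊥bis P1·P0 via (3.895,59.405): [(0, 59.2472) (0, 0) (23, 0) (23, 60.1792)]  |A|=1373.4031
3. ⊥bis P1·P2 via (11.695,49.265): [(9.8059, 59.6445) (0, 59.2472) (0, 0) (20.6614, 0)]  |A|=906.656
4. ⊥bis P1·P3 via (12.02,32.19): [(14.5763, 33.434) (9.8059, 59.6445) (0, 59.2472) (0, 26.3404)]  |A|=369.2859
5. ⊥bis P1·P4 via (3.275,62.95): [(14.5763, 33.434) (9.8059, 59.6445) (0, 59.2472) (0, 26.3404)]  |A|=369.2859
6. ⊥bis P1·P5 via (10.07,57.365): [(14.5763, 33.434) (10.2394, 57.2625) (6.5232, 59.5115) (0, 59.2472) (0, 26.3404)]  |A|=365.3473
7. ⊥bis P1·P6 via (8.5,40.745): [(12.7952, 43.2199) (10.2394, 57.2625) (6.5232, 59.5115) (0, 59.2472) (0, 35.8473)]  |A|=226.8876
8. canonical 5-gon: [(12.7952, 43.2199) (10.2394, 57.2625) (6.5232, 59.5115) (0, 59.2472) (0, 35.8473)]
9. shoelace: 226.8876

Area of P1's cell: 226.8876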